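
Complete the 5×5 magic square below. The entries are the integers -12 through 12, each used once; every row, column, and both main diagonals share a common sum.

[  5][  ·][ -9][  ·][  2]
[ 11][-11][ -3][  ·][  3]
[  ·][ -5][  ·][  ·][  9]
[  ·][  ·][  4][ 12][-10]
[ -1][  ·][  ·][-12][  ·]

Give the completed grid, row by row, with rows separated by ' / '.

The entries are -12 through 12, which sum to 0, so each line sums to 0/5 = 0.
The remaining cell in row 2 is (2,4) = 0 − 0 = 0.
From column 5, 0 − (2 + 3 + 9 + (-10)) gives (5,5) = -4.
Main diagonal must total 0; the given cells sum to 2, so (3,3) = -2.
Using anti-diagonal: 2 + 0 + (-2) + (-1) + ? → (4,2) = 0 − (-1) = 1.
From row 4, 0 − (1 + 4 + 12 + (-10)) gives (4,1) = -7.
Using column 1: 5 + 11 + (-7) + (-1) + ? → (3,1) = 0 − 8 = -8.
Using column 3: -9 + (-3) + (-2) + 4 + ? → (5,3) = 0 − (-10) = 10.
Using row 3: -8 + (-5) + (-2) + 9 + ? → (3,4) = 0 − (-6) = 6.
Using row 5: -1 + 10 + (-12) + (-4) + ? → (5,2) = 0 − (-7) = 7.
Using column 2: -11 + (-5) + 1 + 7 + ? → (1,2) = 0 − (-8) = 8.
Column 4: 0 + 6 + 12 + (-12) + ? = 0, so (1,4) = -6.

5 8 -9 -6 2 / 11 -11 -3 0 3 / -8 -5 -2 6 9 / -7 1 4 12 -10 / -1 7 10 -12 -4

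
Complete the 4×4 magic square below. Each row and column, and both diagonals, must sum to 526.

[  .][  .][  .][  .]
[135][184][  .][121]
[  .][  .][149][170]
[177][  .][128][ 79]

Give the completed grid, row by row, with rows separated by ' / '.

The remaining cell in row 2 is (2,3) = 526 − 440 = 86.
The remaining cell in row 4 is (4,2) = 526 − 384 = 142.
From column 3, 526 − (86 + 149 + 128) gives (1,3) = 163.
Column 4 must total 526; the given cells sum to 370, so (1,4) = 156.
From main diagonal, 526 − (184 + 149 + 79) gives (1,1) = 114.
Anti-diagonal needs 526; the known cells sum to 419, so (3,2) = 107.
From row 1, 526 − (114 + 163 + 156) gives (1,2) = 93.
The remaining cell in row 3 is (3,1) = 526 − 426 = 100.

114 93 163 156 / 135 184 86 121 / 100 107 149 170 / 177 142 128 79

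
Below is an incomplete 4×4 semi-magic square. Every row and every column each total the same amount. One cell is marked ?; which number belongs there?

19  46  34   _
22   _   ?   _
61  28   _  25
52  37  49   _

Column 1 is complete and sums to 154; that is the magic constant.
Using row 1: 19 + 46 + 34 + ? → (1,4) = 154 − 99 = 55.
Row 3 must total 154; the given cells sum to 114, so (3,3) = 40.
Using row 4: 52 + 37 + 49 + ? → (4,4) = 154 − 138 = 16.
From column 2, 154 − (46 + 28 + 37) gives (2,2) = 43.
Column 3: 34 + 40 + 49 + ? = 154, so (2,3) = 31.

31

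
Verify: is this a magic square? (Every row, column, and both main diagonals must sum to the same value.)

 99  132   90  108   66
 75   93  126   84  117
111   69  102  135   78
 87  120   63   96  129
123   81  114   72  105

Yes

Row 1: 99 + 132 + 90 + 108 + 66 = 495.
Row 2: 75 + 93 + 126 + 84 + 117 = 495.
Row 3: 111 + 69 + 102 + 135 + 78 = 495.
Row 4: 87 + 120 + 63 + 96 + 129 = 495.
Row 5: 123 + 81 + 114 + 72 + 105 = 495.
Column 1: 99 + 75 + 111 + 87 + 123 = 495.
Column 2: 132 + 93 + 69 + 120 + 81 = 495.
Column 3: 90 + 126 + 102 + 63 + 114 = 495.
Column 4: 108 + 84 + 135 + 96 + 72 = 495.
Column 5: 66 + 117 + 78 + 129 + 105 = 495.
Main diagonal: 99 + 93 + 102 + 96 + 105 = 495.
Anti-diagonal: 66 + 84 + 102 + 120 + 123 = 495.
All lines sum to 495.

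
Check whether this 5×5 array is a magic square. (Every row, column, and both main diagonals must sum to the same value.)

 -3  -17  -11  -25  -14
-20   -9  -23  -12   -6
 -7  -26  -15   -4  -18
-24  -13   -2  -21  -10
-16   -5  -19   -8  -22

Yes

Row 1: -3 + (-17) + (-11) + (-25) + (-14) = -70.
Row 2: -20 + (-9) + (-23) + (-12) + (-6) = -70.
Row 3: -7 + (-26) + (-15) + (-4) + (-18) = -70.
Row 4: -24 + (-13) + (-2) + (-21) + (-10) = -70.
Row 5: -16 + (-5) + (-19) + (-8) + (-22) = -70.
Column 1: -3 + (-20) + (-7) + (-24) + (-16) = -70.
Column 2: -17 + (-9) + (-26) + (-13) + (-5) = -70.
Column 3: -11 + (-23) + (-15) + (-2) + (-19) = -70.
Column 4: -25 + (-12) + (-4) + (-21) + (-8) = -70.
Column 5: -14 + (-6) + (-18) + (-10) + (-22) = -70.
Main diagonal: -3 + (-9) + (-15) + (-21) + (-22) = -70.
Anti-diagonal: -14 + (-12) + (-15) + (-13) + (-16) = -70.
All lines sum to -70.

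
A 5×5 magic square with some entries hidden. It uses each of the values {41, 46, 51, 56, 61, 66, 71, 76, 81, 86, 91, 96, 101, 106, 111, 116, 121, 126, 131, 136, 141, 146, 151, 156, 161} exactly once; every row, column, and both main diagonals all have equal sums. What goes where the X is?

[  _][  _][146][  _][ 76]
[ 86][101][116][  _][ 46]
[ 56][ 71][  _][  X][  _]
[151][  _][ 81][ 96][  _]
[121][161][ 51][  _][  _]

The 25 entries sum to 2525, so each line sums to 2525/5 = 505.
The remaining cell in row 2 is (2,4) = 505 − 349 = 156.
The remaining cell in column 1 is (1,1) = 505 − 414 = 91.
The remaining cell in column 3 is (3,3) = 505 − 394 = 111.
The remaining cell in main diagonal is (5,5) = 505 − 399 = 106.
The remaining cell in anti-diagonal is (4,2) = 505 − 464 = 41.
From row 4, 505 − (151 + 41 + 81 + 96) gives (4,5) = 136.
Row 5: 121 + 161 + 51 + 106 + ? = 505, so (5,4) = 66.
Column 2: 101 + 71 + 41 + 161 + ? = 505, so (1,2) = 131.
Column 5: 76 + 46 + 136 + 106 + ? = 505, so (3,5) = 141.
The remaining cell in row 1 is (1,4) = 505 − 444 = 61.
From row 3, 505 − (56 + 71 + 111 + 141) gives (3,4) = 126.

126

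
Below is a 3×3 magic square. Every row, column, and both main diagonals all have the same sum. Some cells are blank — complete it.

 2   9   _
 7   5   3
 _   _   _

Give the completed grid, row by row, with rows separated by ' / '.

2 9 4 / 7 5 3 / 6 1 8

Row 2 is already complete: 7 + 5 + 3 = 15, so that is the magic constant.
The remaining cell in row 1 is (1,3) = 15 − 11 = 4.
Using column 1: 2 + 7 + ? → (3,1) = 15 − 9 = 6.
Column 2 needs 15; the known cells sum to 14, so (3,2) = 1.
Column 3: 4 + 3 + ? = 15, so (3,3) = 8.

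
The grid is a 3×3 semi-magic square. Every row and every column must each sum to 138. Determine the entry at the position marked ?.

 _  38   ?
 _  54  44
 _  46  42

52

Row 2 needs 138; the known cells sum to 98, so (2,1) = 40.
Row 3 needs 138; the known cells sum to 88, so (3,1) = 50.
The remaining cell in column 1 is (1,1) = 138 − 90 = 48.
From column 3, 138 − (44 + 42) gives (1,3) = 52.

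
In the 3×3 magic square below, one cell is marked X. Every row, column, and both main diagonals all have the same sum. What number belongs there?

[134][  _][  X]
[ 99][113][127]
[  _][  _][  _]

120

Row 2 is complete and sums to 339; that is the magic constant.
The remaining cell in column 1 is (3,1) = 339 − 233 = 106.
Using main diagonal: 134 + 113 + ? → (3,3) = 339 − 247 = 92.
Anti-diagonal: 113 + 106 + ? = 339, so (1,3) = 120.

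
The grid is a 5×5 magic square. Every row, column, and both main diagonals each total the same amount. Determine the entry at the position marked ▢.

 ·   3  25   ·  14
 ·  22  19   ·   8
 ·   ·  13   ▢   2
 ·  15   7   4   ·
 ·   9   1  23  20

Column 3 is complete and sums to 65; that is the magic constant.
Row 5: 9 + 1 + 23 + 20 + ? = 65, so (5,1) = 12.
Column 2: 3 + 22 + 15 + 9 + ? = 65, so (3,2) = 16.
Column 5: 14 + 8 + 2 + 20 + ? = 65, so (4,5) = 21.
Main diagonal needs 65; the known cells sum to 59, so (1,1) = 6.
The remaining cell in anti-diagonal is (2,4) = 65 − 54 = 11.
Row 1: 6 + 3 + 25 + 14 + ? = 65, so (1,4) = 17.
Row 2: 22 + 19 + 11 + 8 + ? = 65, so (2,1) = 5.
Using row 4: 15 + 7 + 4 + 21 + ? → (4,1) = 65 − 47 = 18.
The remaining cell in column 1 is (3,1) = 65 − 41 = 24.
Column 4 must total 65; the given cells sum to 55, so (3,4) = 10.

10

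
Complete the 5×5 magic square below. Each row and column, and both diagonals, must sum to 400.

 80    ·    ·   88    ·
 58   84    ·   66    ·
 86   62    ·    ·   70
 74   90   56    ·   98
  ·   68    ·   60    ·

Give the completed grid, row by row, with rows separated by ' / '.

Row 4 must total 400; the given cells sum to 318, so (4,4) = 82.
The remaining cell in column 1 is (5,1) = 400 − 298 = 102.
From column 2, 400 − (84 + 62 + 90 + 68) gives (1,2) = 96.
Using column 4: 88 + 66 + 82 + 60 + ? → (3,4) = 400 − 296 = 104.
Row 3: 86 + 62 + 104 + 70 + ? = 400, so (3,3) = 78.
From main diagonal, 400 − (80 + 84 + 78 + 82) gives (5,5) = 76.
Anti-diagonal: 66 + 78 + 90 + 102 + ? = 400, so (1,5) = 64.
Row 1 needs 400; the known cells sum to 328, so (1,3) = 72.
Row 5 needs 400; the known cells sum to 306, so (5,3) = 94.
The remaining cell in column 3 is (2,3) = 400 − 300 = 100.
Column 5 needs 400; the known cells sum to 308, so (2,5) = 92.

80 96 72 88 64 / 58 84 100 66 92 / 86 62 78 104 70 / 74 90 56 82 98 / 102 68 94 60 76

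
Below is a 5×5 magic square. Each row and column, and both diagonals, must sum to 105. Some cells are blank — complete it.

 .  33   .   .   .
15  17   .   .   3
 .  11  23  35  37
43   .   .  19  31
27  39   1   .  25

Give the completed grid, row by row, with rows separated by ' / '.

21 33 45 -3 9 / 15 17 29 41 3 / -1 11 23 35 37 / 43 5 7 19 31 / 27 39 1 13 25

From row 3, 105 − (11 + 23 + 35 + 37) gives (3,1) = -1.
Row 5 must total 105; the given cells sum to 92, so (5,4) = 13.
Column 1 must total 105; the given cells sum to 84, so (1,1) = 21.
Column 2: 33 + 17 + 11 + 39 + ? = 105, so (4,2) = 5.
Column 5: 3 + 37 + 31 + 25 + ? = 105, so (1,5) = 9.
Anti-diagonal must total 105; the given cells sum to 64, so (2,4) = 41.
From row 2, 105 − (15 + 17 + 41 + 3) gives (2,3) = 29.
The remaining cell in row 4 is (4,3) = 105 − 98 = 7.
The remaining cell in column 3 is (1,3) = 105 − 60 = 45.
Column 4 must total 105; the given cells sum to 108, so (1,4) = -3.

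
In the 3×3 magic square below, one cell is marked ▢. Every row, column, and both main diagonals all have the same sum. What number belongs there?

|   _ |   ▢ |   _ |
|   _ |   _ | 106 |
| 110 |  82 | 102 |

114

Row 3 is complete and sums to 294; that is the magic constant.
The remaining cell in column 3 is (1,3) = 294 − 208 = 86.
From anti-diagonal, 294 − (86 + 110) gives (2,2) = 98.
Using row 2: 98 + 106 + ? → (2,1) = 294 − 204 = 90.
The remaining cell in column 1 is (1,1) = 294 − 200 = 94.
Using column 2: 98 + 82 + ? → (1,2) = 294 − 180 = 114.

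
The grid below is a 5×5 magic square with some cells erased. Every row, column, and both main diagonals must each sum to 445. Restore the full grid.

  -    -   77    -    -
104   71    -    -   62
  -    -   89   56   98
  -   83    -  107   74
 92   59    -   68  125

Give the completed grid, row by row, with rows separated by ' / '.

Using row 5: 92 + 59 + 68 + 125 + ? → (5,3) = 445 − 344 = 101.
The remaining cell in column 5 is (1,5) = 445 − 359 = 86.
The remaining cell in main diagonal is (1,1) = 445 − 392 = 53.
Anti-diagonal: 86 + 89 + 83 + 92 + ? = 445, so (2,4) = 95.
Row 2 needs 445; the known cells sum to 332, so (2,3) = 113.
Column 3: 77 + 113 + 89 + 101 + ? = 445, so (4,3) = 65.
Column 4 needs 445; the known cells sum to 326, so (1,4) = 119.
Row 1 must total 445; the given cells sum to 335, so (1,2) = 110.
Row 4 needs 445; the known cells sum to 329, so (4,1) = 116.
The remaining cell in column 1 is (3,1) = 445 − 365 = 80.
From column 2, 445 − (110 + 71 + 83 + 59) gives (3,2) = 122.

53 110 77 119 86 / 104 71 113 95 62 / 80 122 89 56 98 / 116 83 65 107 74 / 92 59 101 68 125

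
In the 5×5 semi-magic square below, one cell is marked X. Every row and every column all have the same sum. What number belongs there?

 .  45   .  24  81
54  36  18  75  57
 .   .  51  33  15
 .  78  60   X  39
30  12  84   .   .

Row 2 is complete and sums to 240; that is the magic constant.
Column 2 needs 240; the known cells sum to 171, so (3,2) = 69.
Column 3 must total 240; the given cells sum to 213, so (1,3) = 27.
Column 5 must total 240; the given cells sum to 192, so (5,5) = 48.
The remaining cell in row 1 is (1,1) = 240 − 177 = 63.
Row 3 needs 240; the known cells sum to 168, so (3,1) = 72.
From row 5, 240 − (30 + 12 + 84 + 48) gives (5,4) = 66.
Column 1: 63 + 54 + 72 + 30 + ? = 240, so (4,1) = 21.
From column 4, 240 − (24 + 75 + 33 + 66) gives (4,4) = 42.

42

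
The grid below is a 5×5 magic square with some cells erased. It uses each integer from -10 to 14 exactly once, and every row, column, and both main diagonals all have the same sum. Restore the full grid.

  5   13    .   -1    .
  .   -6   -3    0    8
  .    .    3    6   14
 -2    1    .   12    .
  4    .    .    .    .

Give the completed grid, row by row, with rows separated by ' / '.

5 13 -9 -1 2 / 11 -6 -3 0 8 / -8 -5 3 6 14 / -2 1 9 12 -10 / 4 7 10 -7 -4

The entries are -10 through 14, which sum to 50, so each line sums to 50/5 = 10.
Row 2 must total 10; the given cells sum to -1, so (2,1) = 11.
Using column 1: 5 + 11 + (-2) + 4 + ? → (3,1) = 10 − 18 = -8.
Column 4: -1 + 0 + 6 + 12 + ? = 10, so (5,4) = -7.
From main diagonal, 10 − (5 + (-6) + 3 + 12) gives (5,5) = -4.
Using anti-diagonal: 0 + 3 + 1 + 4 + ? → (1,5) = 10 − 8 = 2.
Row 1 must total 10; the given cells sum to 19, so (1,3) = -9.
Row 3 must total 10; the given cells sum to 15, so (3,2) = -5.
Column 2 needs 10; the known cells sum to 3, so (5,2) = 7.
Column 5 needs 10; the known cells sum to 20, so (4,5) = -10.
From row 4, 10 − (-2 + 1 + 12 + (-10)) gives (4,3) = 9.
Row 5: 4 + 7 + (-7) + (-4) + ? = 10, so (5,3) = 10.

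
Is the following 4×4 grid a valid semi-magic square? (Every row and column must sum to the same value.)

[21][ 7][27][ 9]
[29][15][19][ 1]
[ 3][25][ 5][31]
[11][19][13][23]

No — row 1 sums to 64 but row 4 sums to 66.

Row 1: 21 + 7 + 27 + 9 = 64.
Row 2: 29 + 15 + 19 + 1 = 64.
Row 3: 3 + 25 + 5 + 31 = 64.
Row 4: 11 + 19 + 13 + 23 = 66.
Column 1: 21 + 29 + 3 + 11 = 64.
Column 2: 7 + 15 + 25 + 19 = 66.
Column 3: 27 + 19 + 5 + 13 = 64.
Column 4: 9 + 1 + 31 + 23 = 64.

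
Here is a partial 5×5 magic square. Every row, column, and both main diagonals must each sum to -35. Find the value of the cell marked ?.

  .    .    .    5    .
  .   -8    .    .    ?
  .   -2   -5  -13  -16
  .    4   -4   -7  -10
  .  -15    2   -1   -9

3

Using row 3: -2 + (-5) + (-13) + (-16) + ? → (3,1) = -35 − (-36) = 1.
From row 4, -35 − (4 + (-4) + (-7) + (-10)) gives (4,1) = -18.
Using row 5: -15 + 2 + (-1) + (-9) + ? → (5,1) = -35 − (-23) = -12.
Column 2: -8 + (-2) + 4 + (-15) + ? = -35, so (1,2) = -14.
Column 4 must total -35; the given cells sum to -16, so (2,4) = -19.
From main diagonal, -35 − (-8 + (-5) + (-7) + (-9)) gives (1,1) = -6.
Anti-diagonal must total -35; the given cells sum to -32, so (1,5) = -3.
Row 1: -6 + (-14) + 5 + (-3) + ? = -35, so (1,3) = -17.
Column 1: -6 + 1 + (-18) + (-12) + ? = -35, so (2,1) = 0.
Column 3 must total -35; the given cells sum to -24, so (2,3) = -11.
Column 5: -3 + (-16) + (-10) + (-9) + ? = -35, so (2,5) = 3.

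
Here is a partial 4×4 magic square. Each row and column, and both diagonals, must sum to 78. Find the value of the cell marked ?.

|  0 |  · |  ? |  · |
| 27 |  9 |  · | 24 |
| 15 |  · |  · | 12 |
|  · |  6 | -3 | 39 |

Using row 2: 27 + 9 + 24 + ? → (2,3) = 78 − 60 = 18.
Row 4 must total 78; the given cells sum to 42, so (4,1) = 36.
The remaining cell in column 4 is (1,4) = 78 − 75 = 3.
From main diagonal, 78 − (0 + 9 + 39) gives (3,3) = 30.
Anti-diagonal: 3 + 18 + 36 + ? = 78, so (3,2) = 21.
Column 2 needs 78; the known cells sum to 36, so (1,2) = 42.
Column 3 needs 78; the known cells sum to 45, so (1,3) = 33.

33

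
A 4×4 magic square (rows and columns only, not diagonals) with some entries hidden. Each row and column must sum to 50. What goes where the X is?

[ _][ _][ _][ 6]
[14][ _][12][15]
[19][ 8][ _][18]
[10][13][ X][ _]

Row 2 needs 50; the known cells sum to 41, so (2,2) = 9.
The remaining cell in row 3 is (3,3) = 50 − 45 = 5.
Column 1 must total 50; the given cells sum to 43, so (1,1) = 7.
Using column 2: 9 + 8 + 13 + ? → (1,2) = 50 − 30 = 20.
Column 4 must total 50; the given cells sum to 39, so (4,4) = 11.
Row 1 needs 50; the known cells sum to 33, so (1,3) = 17.
Row 4: 10 + 13 + 11 + ? = 50, so (4,3) = 16.

16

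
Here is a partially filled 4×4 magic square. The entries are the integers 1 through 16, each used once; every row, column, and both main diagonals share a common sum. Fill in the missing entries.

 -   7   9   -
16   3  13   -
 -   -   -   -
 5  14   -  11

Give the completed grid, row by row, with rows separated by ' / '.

12 7 9 6 / 16 3 13 2 / 1 10 8 15 / 5 14 4 11

The entries are 1 through 16, which sum to 136, so each line sums to 136/4 = 34.
Using row 2: 16 + 3 + 13 + ? → (2,4) = 34 − 32 = 2.
Row 4 needs 34; the known cells sum to 30, so (4,3) = 4.
Column 2: 7 + 3 + 14 + ? = 34, so (3,2) = 10.
The remaining cell in column 3 is (3,3) = 34 − 26 = 8.
Using main diagonal: 3 + 8 + 11 + ? → (1,1) = 34 − 22 = 12.
From anti-diagonal, 34 − (13 + 10 + 5) gives (1,4) = 6.
Column 1 needs 34; the known cells sum to 33, so (3,1) = 1.
From column 4, 34 − (6 + 2 + 11) gives (3,4) = 15.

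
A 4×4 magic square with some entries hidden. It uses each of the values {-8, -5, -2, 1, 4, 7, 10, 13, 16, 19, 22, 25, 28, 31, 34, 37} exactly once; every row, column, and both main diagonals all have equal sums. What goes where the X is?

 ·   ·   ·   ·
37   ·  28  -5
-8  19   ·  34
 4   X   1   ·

31

The 16 entries sum to 232, so each line sums to 232/4 = 58.
The remaining cell in row 2 is (2,2) = 58 − 60 = -2.
Row 3: -8 + 19 + 34 + ? = 58, so (3,3) = 13.
Using column 1: 37 + (-8) + 4 + ? → (1,1) = 58 − 33 = 25.
Column 3 needs 58; the known cells sum to 42, so (1,3) = 16.
Main diagonal needs 58; the known cells sum to 36, so (4,4) = 22.
Anti-diagonal must total 58; the given cells sum to 51, so (1,4) = 7.
The remaining cell in row 1 is (1,2) = 58 − 48 = 10.
Row 4 must total 58; the given cells sum to 27, so (4,2) = 31.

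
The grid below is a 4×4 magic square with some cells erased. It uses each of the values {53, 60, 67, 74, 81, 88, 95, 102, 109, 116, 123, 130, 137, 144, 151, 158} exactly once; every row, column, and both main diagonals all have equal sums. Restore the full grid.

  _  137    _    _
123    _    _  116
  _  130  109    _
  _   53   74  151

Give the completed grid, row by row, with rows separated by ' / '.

60 137 158 67 / 123 102 81 116 / 95 130 109 88 / 144 53 74 151

The 16 entries sum to 1688, so each line sums to 1688/4 = 422.
The remaining cell in row 4 is (4,1) = 422 − 278 = 144.
Column 2 needs 422; the known cells sum to 320, so (2,2) = 102.
Main diagonal needs 422; the known cells sum to 362, so (1,1) = 60.
Row 2 must total 422; the given cells sum to 341, so (2,3) = 81.
Column 1: 60 + 123 + 144 + ? = 422, so (3,1) = 95.
Column 3 must total 422; the given cells sum to 264, so (1,3) = 158.
Anti-diagonal needs 422; the known cells sum to 355, so (1,4) = 67.
Row 3 needs 422; the known cells sum to 334, so (3,4) = 88.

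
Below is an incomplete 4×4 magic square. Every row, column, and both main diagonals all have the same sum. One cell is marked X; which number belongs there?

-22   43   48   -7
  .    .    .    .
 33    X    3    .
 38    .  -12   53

Row 1 is complete and sums to 62; that is the magic constant.
Using row 4: 38 + (-12) + 53 + ? → (4,2) = 62 − 79 = -17.
The remaining cell in column 1 is (2,1) = 62 − 49 = 13.
The remaining cell in column 3 is (2,3) = 62 − 39 = 23.
From main diagonal, 62 − (-22 + 3 + 53) gives (2,2) = 28.
Anti-diagonal: -7 + 23 + 38 + ? = 62, so (3,2) = 8.

8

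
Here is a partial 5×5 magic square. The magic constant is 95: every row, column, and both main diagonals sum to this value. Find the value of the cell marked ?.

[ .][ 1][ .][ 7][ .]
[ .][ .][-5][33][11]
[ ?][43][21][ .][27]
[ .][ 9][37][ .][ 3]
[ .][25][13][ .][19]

Column 2: 1 + 43 + 9 + 25 + ? = 95, so (2,2) = 17.
Column 3 needs 95; the known cells sum to 66, so (1,3) = 29.
Using column 5: 11 + 27 + 3 + 19 + ? → (1,5) = 95 − 60 = 35.
From anti-diagonal, 95 − (35 + 33 + 21 + 9) gives (5,1) = -3.
Row 1: 1 + 29 + 7 + 35 + ? = 95, so (1,1) = 23.
Row 2 needs 95; the known cells sum to 56, so (2,1) = 39.
Row 5: -3 + 25 + 13 + 19 + ? = 95, so (5,4) = 41.
Main diagonal: 23 + 17 + 21 + 19 + ? = 95, so (4,4) = 15.
From row 4, 95 − (9 + 37 + 15 + 3) gives (4,1) = 31.
Column 1: 23 + 39 + 31 + (-3) + ? = 95, so (3,1) = 5.

5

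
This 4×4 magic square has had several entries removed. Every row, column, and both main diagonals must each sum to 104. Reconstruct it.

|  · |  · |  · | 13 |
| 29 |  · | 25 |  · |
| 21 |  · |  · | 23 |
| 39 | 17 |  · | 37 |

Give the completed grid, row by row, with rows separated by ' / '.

Using row 4: 39 + 17 + 37 + ? → (4,3) = 104 − 93 = 11.
Using column 1: 29 + 21 + 39 + ? → (1,1) = 104 − 89 = 15.
The remaining cell in column 4 is (2,4) = 104 − 73 = 31.
Using anti-diagonal: 13 + 25 + 39 + ? → (3,2) = 104 − 77 = 27.
The remaining cell in row 2 is (2,2) = 104 − 85 = 19.
The remaining cell in row 3 is (3,3) = 104 − 71 = 33.
Column 2: 19 + 27 + 17 + ? = 104, so (1,2) = 41.
From column 3, 104 − (25 + 33 + 11) gives (1,3) = 35.

15 41 35 13 / 29 19 25 31 / 21 27 33 23 / 39 17 11 37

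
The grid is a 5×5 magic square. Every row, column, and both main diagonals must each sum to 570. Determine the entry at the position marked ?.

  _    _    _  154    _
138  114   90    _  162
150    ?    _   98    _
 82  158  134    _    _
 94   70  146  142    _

Using row 2: 138 + 114 + 90 + 162 + ? → (2,4) = 570 − 504 = 66.
Using row 5: 94 + 70 + 146 + 142 + ? → (5,5) = 570 − 452 = 118.
Column 1 needs 570; the known cells sum to 464, so (1,1) = 106.
Column 4 needs 570; the known cells sum to 460, so (4,4) = 110.
Using main diagonal: 106 + 114 + 110 + 118 + ? → (3,3) = 570 − 448 = 122.
From anti-diagonal, 570 − (66 + 122 + 158 + 94) gives (1,5) = 130.
Using row 4: 82 + 158 + 134 + 110 + ? → (4,5) = 570 − 484 = 86.
Column 3: 90 + 122 + 134 + 146 + ? = 570, so (1,3) = 78.
The remaining cell in column 5 is (3,5) = 570 − 496 = 74.
Row 1 needs 570; the known cells sum to 468, so (1,2) = 102.
From row 3, 570 − (150 + 122 + 98 + 74) gives (3,2) = 126.

126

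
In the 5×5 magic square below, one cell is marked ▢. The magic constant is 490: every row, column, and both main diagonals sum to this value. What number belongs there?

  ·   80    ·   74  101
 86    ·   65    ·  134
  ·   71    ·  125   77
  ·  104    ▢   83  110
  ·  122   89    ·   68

131

From column 2, 490 − (80 + 71 + 104 + 122) gives (2,2) = 113.
Row 2 needs 490; the known cells sum to 398, so (2,4) = 92.
Column 4 needs 490; the known cells sum to 374, so (5,4) = 116.
Using row 5: 122 + 89 + 116 + 68 + ? → (5,1) = 490 − 395 = 95.
Anti-diagonal needs 490; the known cells sum to 392, so (3,3) = 98.
Row 3: 71 + 98 + 125 + 77 + ? = 490, so (3,1) = 119.
The remaining cell in main diagonal is (1,1) = 490 − 362 = 128.
Row 1 needs 490; the known cells sum to 383, so (1,3) = 107.
Column 1 needs 490; the known cells sum to 428, so (4,1) = 62.
Column 3: 107 + 65 + 98 + 89 + ? = 490, so (4,3) = 131.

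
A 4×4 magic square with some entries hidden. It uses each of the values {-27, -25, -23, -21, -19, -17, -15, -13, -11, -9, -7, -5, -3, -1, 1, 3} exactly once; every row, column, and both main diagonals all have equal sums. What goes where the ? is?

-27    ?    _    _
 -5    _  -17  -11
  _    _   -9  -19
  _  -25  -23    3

The 16 entries sum to -192, so each line sums to -192/4 = -48.
From row 2, -48 − (-5 + (-17) + (-11)) gives (2,2) = -15.
Row 4: -25 + (-23) + 3 + ? = -48, so (4,1) = -3.
The remaining cell in column 1 is (3,1) = -48 − (-35) = -13.
Column 3 needs -48; the known cells sum to -49, so (1,3) = 1.
Using column 4: -11 + (-19) + 3 + ? → (1,4) = -48 − (-27) = -21.
The remaining cell in anti-diagonal is (3,2) = -48 − (-41) = -7.
The remaining cell in row 1 is (1,2) = -48 − (-47) = -1.

-1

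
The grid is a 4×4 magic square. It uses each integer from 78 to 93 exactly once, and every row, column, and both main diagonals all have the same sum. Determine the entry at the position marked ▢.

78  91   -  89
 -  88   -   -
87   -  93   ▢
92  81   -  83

The entries are 78 through 93, which sum to 1368, so each line sums to 1368/4 = 342.
Row 1: 78 + 91 + 89 + ? = 342, so (1,3) = 84.
Row 4 must total 342; the given cells sum to 256, so (4,3) = 86.
From column 1, 342 − (78 + 87 + 92) gives (2,1) = 85.
Column 2: 91 + 88 + 81 + ? = 342, so (3,2) = 82.
Column 3: 84 + 93 + 86 + ? = 342, so (2,3) = 79.
Using row 2: 85 + 88 + 79 + ? → (2,4) = 342 − 252 = 90.
Row 3 needs 342; the known cells sum to 262, so (3,4) = 80.

80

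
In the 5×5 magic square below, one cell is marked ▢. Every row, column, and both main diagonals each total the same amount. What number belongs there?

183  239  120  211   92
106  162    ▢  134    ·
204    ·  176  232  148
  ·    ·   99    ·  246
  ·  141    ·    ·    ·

Row 1 is complete and sums to 845; that is the magic constant.
Row 3: 204 + 176 + 232 + 148 + ? = 845, so (3,2) = 85.
The remaining cell in column 2 is (4,2) = 845 − 627 = 218.
The remaining cell in anti-diagonal is (5,1) = 845 − 620 = 225.
Column 1: 183 + 106 + 204 + 225 + ? = 845, so (4,1) = 127.
Row 4 needs 845; the known cells sum to 690, so (4,4) = 155.
Column 4 needs 845; the known cells sum to 732, so (5,4) = 113.
The remaining cell in main diagonal is (5,5) = 845 − 676 = 169.
Using row 5: 225 + 141 + 113 + 169 + ? → (5,3) = 845 − 648 = 197.
Using column 3: 120 + 176 + 99 + 197 + ? → (2,3) = 845 − 592 = 253.

253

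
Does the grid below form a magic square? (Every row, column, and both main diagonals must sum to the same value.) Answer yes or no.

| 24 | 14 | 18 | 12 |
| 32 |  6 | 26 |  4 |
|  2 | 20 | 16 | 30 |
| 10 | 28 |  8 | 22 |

Yes

Row 1: 24 + 14 + 18 + 12 = 68.
Row 2: 32 + 6 + 26 + 4 = 68.
Row 3: 2 + 20 + 16 + 30 = 68.
Row 4: 10 + 28 + 8 + 22 = 68.
Column 1: 24 + 32 + 2 + 10 = 68.
Column 2: 14 + 6 + 20 + 28 = 68.
Column 3: 18 + 26 + 16 + 8 = 68.
Column 4: 12 + 4 + 30 + 22 = 68.
Main diagonal: 24 + 6 + 16 + 22 = 68.
Anti-diagonal: 12 + 26 + 20 + 10 = 68.
All lines sum to 68.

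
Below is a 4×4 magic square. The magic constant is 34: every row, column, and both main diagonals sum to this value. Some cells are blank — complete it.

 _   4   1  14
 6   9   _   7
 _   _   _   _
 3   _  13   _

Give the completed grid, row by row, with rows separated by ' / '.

15 4 1 14 / 6 9 12 7 / 10 5 8 11 / 3 16 13 2

Using row 1: 4 + 1 + 14 + ? → (1,1) = 34 − 19 = 15.
Row 2 must total 34; the given cells sum to 22, so (2,3) = 12.
Column 1: 15 + 6 + 3 + ? = 34, so (3,1) = 10.
The remaining cell in column 3 is (3,3) = 34 − 26 = 8.
Main diagonal needs 34; the known cells sum to 32, so (4,4) = 2.
Anti-diagonal needs 34; the known cells sum to 29, so (3,2) = 5.
Using row 3: 10 + 5 + 8 + ? → (3,4) = 34 − 23 = 11.
Using row 4: 3 + 13 + 2 + ? → (4,2) = 34 − 18 = 16.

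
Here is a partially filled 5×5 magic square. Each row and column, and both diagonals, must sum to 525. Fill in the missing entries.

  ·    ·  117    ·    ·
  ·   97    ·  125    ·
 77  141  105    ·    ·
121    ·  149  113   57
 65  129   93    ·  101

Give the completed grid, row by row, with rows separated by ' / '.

109 73 117 81 145 / 153 97 61 125 89 / 77 141 105 69 133 / 121 85 149 113 57 / 65 129 93 137 101

The remaining cell in row 4 is (4,2) = 525 − 440 = 85.
From row 5, 525 − (65 + 129 + 93 + 101) gives (5,4) = 137.
Column 2 needs 525; the known cells sum to 452, so (1,2) = 73.
Column 3 must total 525; the given cells sum to 464, so (2,3) = 61.
The remaining cell in main diagonal is (1,1) = 525 − 416 = 109.
Anti-diagonal: 125 + 105 + 85 + 65 + ? = 525, so (1,5) = 145.
Row 1 must total 525; the given cells sum to 444, so (1,4) = 81.
The remaining cell in column 1 is (2,1) = 525 − 372 = 153.
The remaining cell in column 4 is (3,4) = 525 − 456 = 69.
Row 2: 153 + 97 + 61 + 125 + ? = 525, so (2,5) = 89.
From row 3, 525 − (77 + 141 + 105 + 69) gives (3,5) = 133.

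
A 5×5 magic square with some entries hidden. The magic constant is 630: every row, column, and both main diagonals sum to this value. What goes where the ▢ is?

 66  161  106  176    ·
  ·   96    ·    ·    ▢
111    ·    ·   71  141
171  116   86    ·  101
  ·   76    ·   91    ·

From row 1, 630 − (66 + 161 + 106 + 176) gives (1,5) = 121.
Row 4: 171 + 116 + 86 + 101 + ? = 630, so (4,4) = 156.
From column 2, 630 − (161 + 96 + 116 + 76) gives (3,2) = 181.
Column 4 needs 630; the known cells sum to 494, so (2,4) = 136.
From row 3, 630 − (111 + 181 + 71 + 141) gives (3,3) = 126.
Main diagonal needs 630; the known cells sum to 444, so (5,5) = 186.
Anti-diagonal needs 630; the known cells sum to 499, so (5,1) = 131.
Using row 5: 131 + 76 + 91 + 186 + ? → (5,3) = 630 − 484 = 146.
Column 1: 66 + 111 + 171 + 131 + ? = 630, so (2,1) = 151.
The remaining cell in column 3 is (2,3) = 630 − 464 = 166.
Column 5: 121 + 141 + 101 + 186 + ? = 630, so (2,5) = 81.

81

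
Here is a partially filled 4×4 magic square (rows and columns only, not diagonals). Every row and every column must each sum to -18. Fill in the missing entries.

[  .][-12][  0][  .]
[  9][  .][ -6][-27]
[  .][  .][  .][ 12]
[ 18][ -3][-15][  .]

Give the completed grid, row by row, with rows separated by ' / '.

From row 2, -18 − (9 + (-6) + (-27)) gives (2,2) = 6.
Row 4 needs -18; the known cells sum to 0, so (4,4) = -18.
Column 2: -12 + 6 + (-3) + ? = -18, so (3,2) = -9.
Using column 3: 0 + (-6) + (-15) + ? → (3,3) = -18 − (-21) = 3.
Column 4 must total -18; the given cells sum to -33, so (1,4) = 15.
From row 1, -18 − (-12 + 0 + 15) gives (1,1) = -21.
Row 3 must total -18; the given cells sum to 6, so (3,1) = -24.

-21 -12 0 15 / 9 6 -6 -27 / -24 -9 3 12 / 18 -3 -15 -18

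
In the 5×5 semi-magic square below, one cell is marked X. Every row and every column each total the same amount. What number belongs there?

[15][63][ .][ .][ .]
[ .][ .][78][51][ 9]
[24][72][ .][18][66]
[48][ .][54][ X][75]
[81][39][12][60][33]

27

Row 5 is complete and sums to 225; that is the magic constant.
From row 3, 225 − (24 + 72 + 18 + 66) gives (3,3) = 45.
Column 1: 15 + 24 + 48 + 81 + ? = 225, so (2,1) = 57.
Using column 3: 78 + 45 + 54 + 12 + ? → (1,3) = 225 − 189 = 36.
Column 5 must total 225; the given cells sum to 183, so (1,5) = 42.
Row 1 must total 225; the given cells sum to 156, so (1,4) = 69.
Row 2: 57 + 78 + 51 + 9 + ? = 225, so (2,2) = 30.
The remaining cell in column 2 is (4,2) = 225 − 204 = 21.
Using column 4: 69 + 51 + 18 + 60 + ? → (4,4) = 225 − 198 = 27.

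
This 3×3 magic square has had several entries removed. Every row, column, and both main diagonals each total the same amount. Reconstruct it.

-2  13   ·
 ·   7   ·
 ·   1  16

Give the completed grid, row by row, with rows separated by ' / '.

Column 2 is already complete: 13 + 7 + 1 = 21, so that is the magic constant.
Row 1: -2 + 13 + ? = 21, so (1,3) = 10.
Using row 3: 1 + 16 + ? → (3,1) = 21 − 17 = 4.
Column 1: -2 + 4 + ? = 21, so (2,1) = 19.
Using column 3: 10 + 16 + ? → (2,3) = 21 − 26 = -5.

-2 13 10 / 19 7 -5 / 4 1 16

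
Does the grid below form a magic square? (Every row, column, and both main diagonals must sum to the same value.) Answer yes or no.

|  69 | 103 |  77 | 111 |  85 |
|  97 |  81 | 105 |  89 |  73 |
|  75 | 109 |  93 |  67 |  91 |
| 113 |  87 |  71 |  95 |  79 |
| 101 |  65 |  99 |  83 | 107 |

No — row 4 sums to 445 but row 5 sums to 455.

Row 1: 69 + 103 + 77 + 111 + 85 = 445.
Row 2: 97 + 81 + 105 + 89 + 73 = 445.
Row 3: 75 + 109 + 93 + 67 + 91 = 435.
Row 4: 113 + 87 + 71 + 95 + 79 = 445.
Row 5: 101 + 65 + 99 + 83 + 107 = 455.
Column 1: 69 + 97 + 75 + 113 + 101 = 455.
Column 2: 103 + 81 + 109 + 87 + 65 = 445.
Column 3: 77 + 105 + 93 + 71 + 99 = 445.
Column 4: 111 + 89 + 67 + 95 + 83 = 445.
Column 5: 85 + 73 + 91 + 79 + 107 = 435.
Main diagonal: 69 + 81 + 93 + 95 + 107 = 445.
Anti-diagonal: 85 + 89 + 93 + 87 + 101 = 455.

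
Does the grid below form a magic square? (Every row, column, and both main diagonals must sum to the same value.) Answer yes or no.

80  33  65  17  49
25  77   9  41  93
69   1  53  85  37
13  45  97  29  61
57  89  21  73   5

No — row 3 sums to 245 but main diagonal sums to 244.

Row 1: 80 + 33 + 65 + 17 + 49 = 244.
Row 2: 25 + 77 + 9 + 41 + 93 = 245.
Row 3: 69 + 1 + 53 + 85 + 37 = 245.
Row 4: 13 + 45 + 97 + 29 + 61 = 245.
Row 5: 57 + 89 + 21 + 73 + 5 = 245.
Column 1: 80 + 25 + 69 + 13 + 57 = 244.
Column 2: 33 + 77 + 1 + 45 + 89 = 245.
Column 3: 65 + 9 + 53 + 97 + 21 = 245.
Column 4: 17 + 41 + 85 + 29 + 73 = 245.
Column 5: 49 + 93 + 37 + 61 + 5 = 245.
Main diagonal: 80 + 77 + 53 + 29 + 5 = 244.
Anti-diagonal: 49 + 41 + 53 + 45 + 57 = 245.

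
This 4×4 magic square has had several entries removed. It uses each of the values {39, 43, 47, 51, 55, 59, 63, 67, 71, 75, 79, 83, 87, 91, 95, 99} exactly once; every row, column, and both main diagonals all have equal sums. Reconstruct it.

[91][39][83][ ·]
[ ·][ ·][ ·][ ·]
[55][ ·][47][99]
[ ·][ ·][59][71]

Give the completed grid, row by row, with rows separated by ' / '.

The 16 entries sum to 1104, so each line sums to 1104/4 = 276.
Using row 1: 91 + 39 + 83 + ? → (1,4) = 276 − 213 = 63.
Using row 3: 55 + 47 + 99 + ? → (3,2) = 276 − 201 = 75.
From column 3, 276 − (83 + 47 + 59) gives (2,3) = 87.
Using column 4: 63 + 99 + 71 + ? → (2,4) = 276 − 233 = 43.
Main diagonal needs 276; the known cells sum to 209, so (2,2) = 67.
Anti-diagonal must total 276; the given cells sum to 225, so (4,1) = 51.
Using row 2: 67 + 87 + 43 + ? → (2,1) = 276 − 197 = 79.
Row 4: 51 + 59 + 71 + ? = 276, so (4,2) = 95.

91 39 83 63 / 79 67 87 43 / 55 75 47 99 / 51 95 59 71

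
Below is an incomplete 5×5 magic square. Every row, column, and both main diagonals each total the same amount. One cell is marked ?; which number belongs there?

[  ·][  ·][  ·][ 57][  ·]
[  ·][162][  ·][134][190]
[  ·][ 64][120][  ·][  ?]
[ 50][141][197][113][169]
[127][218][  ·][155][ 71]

92

Row 4 is complete and sums to 670; that is the magic constant.
Using row 5: 127 + 218 + 155 + 71 + ? → (5,3) = 670 − 571 = 99.
From column 2, 670 − (162 + 64 + 141 + 218) gives (1,2) = 85.
From column 4, 670 − (57 + 134 + 113 + 155) gives (3,4) = 211.
The remaining cell in main diagonal is (1,1) = 670 − 466 = 204.
The remaining cell in anti-diagonal is (1,5) = 670 − 522 = 148.
The remaining cell in row 1 is (1,3) = 670 − 494 = 176.
Column 3: 176 + 120 + 197 + 99 + ? = 670, so (2,3) = 78.
Using column 5: 148 + 190 + 169 + 71 + ? → (3,5) = 670 − 578 = 92.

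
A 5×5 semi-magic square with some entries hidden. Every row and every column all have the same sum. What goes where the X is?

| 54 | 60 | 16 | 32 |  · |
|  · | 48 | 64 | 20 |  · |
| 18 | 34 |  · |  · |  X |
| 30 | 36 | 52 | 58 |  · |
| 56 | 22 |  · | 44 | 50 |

62

Column 2 is complete and sums to 200; that is the magic constant.
Using row 1: 54 + 60 + 16 + 32 + ? → (1,5) = 200 − 162 = 38.
Row 4: 30 + 36 + 52 + 58 + ? = 200, so (4,5) = 24.
Row 5 needs 200; the known cells sum to 172, so (5,3) = 28.
Column 1: 54 + 18 + 30 + 56 + ? = 200, so (2,1) = 42.
Column 3 must total 200; the given cells sum to 160, so (3,3) = 40.
From column 4, 200 − (32 + 20 + 58 + 44) gives (3,4) = 46.
The remaining cell in row 2 is (2,5) = 200 − 174 = 26.
Row 3 needs 200; the known cells sum to 138, so (3,5) = 62.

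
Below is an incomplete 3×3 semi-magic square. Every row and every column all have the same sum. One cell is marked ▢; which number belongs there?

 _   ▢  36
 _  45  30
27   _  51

Column 3 is complete and sums to 117; that is the magic constant.
Row 2: 45 + 30 + ? = 117, so (2,1) = 42.
Row 3 must total 117; the given cells sum to 78, so (3,2) = 39.
From column 1, 117 − (42 + 27) gives (1,1) = 48.
Column 2 needs 117; the known cells sum to 84, so (1,2) = 33.

33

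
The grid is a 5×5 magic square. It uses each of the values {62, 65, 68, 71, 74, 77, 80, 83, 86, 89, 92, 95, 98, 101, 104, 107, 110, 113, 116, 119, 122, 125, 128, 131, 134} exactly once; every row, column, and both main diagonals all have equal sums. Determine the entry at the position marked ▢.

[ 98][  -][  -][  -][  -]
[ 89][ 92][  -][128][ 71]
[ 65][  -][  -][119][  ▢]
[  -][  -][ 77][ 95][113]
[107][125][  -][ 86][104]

122

The 25 entries sum to 2450, so each line sums to 2450/5 = 490.
Row 2 must total 490; the given cells sum to 380, so (2,3) = 110.
Row 5: 107 + 125 + 86 + 104 + ? = 490, so (5,3) = 68.
Column 1 needs 490; the known cells sum to 359, so (4,1) = 131.
Using column 4: 128 + 119 + 95 + 86 + ? → (1,4) = 490 − 428 = 62.
From main diagonal, 490 − (98 + 92 + 95 + 104) gives (3,3) = 101.
Row 4: 131 + 77 + 95 + 113 + ? = 490, so (4,2) = 74.
The remaining cell in column 3 is (1,3) = 490 − 356 = 134.
The remaining cell in anti-diagonal is (1,5) = 490 − 410 = 80.
Row 1: 98 + 134 + 62 + 80 + ? = 490, so (1,2) = 116.
Column 2 needs 490; the known cells sum to 407, so (3,2) = 83.
The remaining cell in column 5 is (3,5) = 490 − 368 = 122.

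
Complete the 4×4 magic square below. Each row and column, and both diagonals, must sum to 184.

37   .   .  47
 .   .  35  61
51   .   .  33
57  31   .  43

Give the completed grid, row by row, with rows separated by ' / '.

37 59 41 47 / 39 49 35 61 / 51 45 55 33 / 57 31 53 43

From row 4, 184 − (57 + 31 + 43) gives (4,3) = 53.
The remaining cell in column 1 is (2,1) = 184 − 145 = 39.
Anti-diagonal needs 184; the known cells sum to 139, so (3,2) = 45.
Row 2 must total 184; the given cells sum to 135, so (2,2) = 49.
Row 3: 51 + 45 + 33 + ? = 184, so (3,3) = 55.
Column 2 must total 184; the given cells sum to 125, so (1,2) = 59.
Column 3 needs 184; the known cells sum to 143, so (1,3) = 41.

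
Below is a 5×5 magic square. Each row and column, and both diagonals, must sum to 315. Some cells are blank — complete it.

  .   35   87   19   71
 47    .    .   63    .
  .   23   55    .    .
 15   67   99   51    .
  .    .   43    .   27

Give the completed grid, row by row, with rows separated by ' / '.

Row 1 must total 315; the given cells sum to 212, so (1,1) = 103.
Using row 4: 15 + 67 + 99 + 51 + ? → (4,5) = 315 − 232 = 83.
Column 3 needs 315; the known cells sum to 284, so (2,3) = 31.
From main diagonal, 315 − (103 + 55 + 51 + 27) gives (2,2) = 79.
Anti-diagonal: 71 + 63 + 55 + 67 + ? = 315, so (5,1) = 59.
The remaining cell in row 2 is (2,5) = 315 − 220 = 95.
The remaining cell in column 1 is (3,1) = 315 − 224 = 91.
Using column 2: 35 + 79 + 23 + 67 + ? → (5,2) = 315 − 204 = 111.
Column 5: 71 + 95 + 83 + 27 + ? = 315, so (3,5) = 39.
Row 3: 91 + 23 + 55 + 39 + ? = 315, so (3,4) = 107.
The remaining cell in row 5 is (5,4) = 315 − 240 = 75.

103 35 87 19 71 / 47 79 31 63 95 / 91 23 55 107 39 / 15 67 99 51 83 / 59 111 43 75 27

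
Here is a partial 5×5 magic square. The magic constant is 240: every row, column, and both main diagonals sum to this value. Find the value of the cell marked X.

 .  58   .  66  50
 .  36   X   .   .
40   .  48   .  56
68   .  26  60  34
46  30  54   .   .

70

The remaining cell in row 4 is (4,2) = 240 − 188 = 52.
Column 2 must total 240; the given cells sum to 176, so (3,2) = 64.
The remaining cell in anti-diagonal is (2,4) = 240 − 196 = 44.
The remaining cell in row 3 is (3,4) = 240 − 208 = 32.
Using column 4: 66 + 44 + 32 + 60 + ? → (5,4) = 240 − 202 = 38.
Row 5: 46 + 30 + 54 + 38 + ? = 240, so (5,5) = 72.
Column 5 must total 240; the given cells sum to 212, so (2,5) = 28.
From main diagonal, 240 − (36 + 48 + 60 + 72) gives (1,1) = 24.
Row 1: 24 + 58 + 66 + 50 + ? = 240, so (1,3) = 42.
Column 1: 24 + 40 + 68 + 46 + ? = 240, so (2,1) = 62.
From column 3, 240 − (42 + 48 + 26 + 54) gives (2,3) = 70.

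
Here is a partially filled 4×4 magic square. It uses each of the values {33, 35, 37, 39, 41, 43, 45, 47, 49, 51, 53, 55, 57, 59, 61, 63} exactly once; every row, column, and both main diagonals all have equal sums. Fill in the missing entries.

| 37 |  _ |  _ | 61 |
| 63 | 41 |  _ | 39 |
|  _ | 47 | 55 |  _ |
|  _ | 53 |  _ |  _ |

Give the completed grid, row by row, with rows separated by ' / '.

37 51 43 61 / 63 41 49 39 / 57 47 55 33 / 35 53 45 59

The 16 entries sum to 768, so each line sums to 768/4 = 192.
Row 2: 63 + 41 + 39 + ? = 192, so (2,3) = 49.
Column 2 must total 192; the given cells sum to 141, so (1,2) = 51.
Main diagonal needs 192; the known cells sum to 133, so (4,4) = 59.
Using anti-diagonal: 61 + 49 + 47 + ? → (4,1) = 192 − 157 = 35.
Row 1: 37 + 51 + 61 + ? = 192, so (1,3) = 43.
Row 4 needs 192; the known cells sum to 147, so (4,3) = 45.
Column 1 must total 192; the given cells sum to 135, so (3,1) = 57.
The remaining cell in column 4 is (3,4) = 192 − 159 = 33.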